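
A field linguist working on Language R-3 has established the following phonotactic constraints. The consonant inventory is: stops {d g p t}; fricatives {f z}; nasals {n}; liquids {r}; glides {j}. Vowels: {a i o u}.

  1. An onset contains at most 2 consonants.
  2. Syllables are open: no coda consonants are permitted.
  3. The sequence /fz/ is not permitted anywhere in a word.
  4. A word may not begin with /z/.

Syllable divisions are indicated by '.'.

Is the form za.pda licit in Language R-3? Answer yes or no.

za.pda — violates constraint 4: word begins with /z/ → illicit

no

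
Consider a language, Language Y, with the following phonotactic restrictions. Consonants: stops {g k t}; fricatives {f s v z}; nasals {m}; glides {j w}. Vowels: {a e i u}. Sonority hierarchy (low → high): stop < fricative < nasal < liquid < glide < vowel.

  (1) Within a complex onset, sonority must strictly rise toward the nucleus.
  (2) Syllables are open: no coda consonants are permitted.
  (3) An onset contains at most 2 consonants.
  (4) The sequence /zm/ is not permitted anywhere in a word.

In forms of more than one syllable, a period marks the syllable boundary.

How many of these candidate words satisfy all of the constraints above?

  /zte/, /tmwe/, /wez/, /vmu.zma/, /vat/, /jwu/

0

/zte/ — violates constraint 1: syllable 1 onset /zt/: /z/ (fricative, 2) → /t/ (stop, 1) does not rise → not permitted
/tmwe/ — violates constraint 3: syllable 1 onset /tmw/ has 3 consonants (> 2) → not permitted
/wez/ — violates constraint 2: syllable 1 coda /z/ has 1 consonant (> 0) → not permitted
/vmu.zma/ — violates constraint 4: contains banned sequence /zm/ → not permitted
/vat/ — violates constraint 2: syllable 1 coda /t/ has 1 consonant (> 0) → not permitted
/jwu/ — violates constraint 1: syllable 1 onset /jw/: /j/ (glide, 5) → /w/ (glide, 5) does not rise → not permitted
No form is permitted → 0.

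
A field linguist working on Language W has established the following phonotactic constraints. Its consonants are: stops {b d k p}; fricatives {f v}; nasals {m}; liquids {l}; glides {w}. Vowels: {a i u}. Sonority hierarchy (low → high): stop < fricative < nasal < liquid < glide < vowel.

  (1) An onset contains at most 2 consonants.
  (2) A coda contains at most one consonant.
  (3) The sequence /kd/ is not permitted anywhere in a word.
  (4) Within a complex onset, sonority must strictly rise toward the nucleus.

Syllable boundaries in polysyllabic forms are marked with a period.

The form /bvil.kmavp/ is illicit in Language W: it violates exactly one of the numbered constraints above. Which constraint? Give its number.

2

/bvil.kmavp/: syllable 2 coda /vp/ has 2 consonants (> 1).
This is a violation of constraint 2: "A coda contains at most one consonant."
The remaining constraints (1, 3, 4) are satisfied.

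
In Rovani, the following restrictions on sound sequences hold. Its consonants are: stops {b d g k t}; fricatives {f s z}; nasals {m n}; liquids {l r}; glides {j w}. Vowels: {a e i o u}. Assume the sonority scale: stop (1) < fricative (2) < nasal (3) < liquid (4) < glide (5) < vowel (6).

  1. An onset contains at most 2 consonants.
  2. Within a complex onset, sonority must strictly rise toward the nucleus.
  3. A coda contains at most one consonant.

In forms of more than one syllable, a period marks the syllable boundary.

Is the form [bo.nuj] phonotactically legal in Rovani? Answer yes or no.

[bo.nuj] — σ1 onset /b/, coda /∅/ ok; σ2 onset /n/, coda /j/ ok → phonotactically legal

yes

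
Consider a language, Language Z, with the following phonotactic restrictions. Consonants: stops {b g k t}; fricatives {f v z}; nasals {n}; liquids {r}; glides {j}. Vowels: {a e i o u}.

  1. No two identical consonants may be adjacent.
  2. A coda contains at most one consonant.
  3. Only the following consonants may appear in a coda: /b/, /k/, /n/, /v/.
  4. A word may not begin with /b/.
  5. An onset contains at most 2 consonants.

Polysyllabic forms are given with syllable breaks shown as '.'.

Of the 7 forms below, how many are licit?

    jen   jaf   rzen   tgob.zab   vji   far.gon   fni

jen — σ1 onset /j/, coda /n/ ok → licit
jaf — violates constraint 3: syllable 1 coda contains /f/, which is not a licensed coda consonant → illicit
rzen — σ1 onset /rz/ (2C), coda /n/ ok → licit
tgob.zab — σ1 onset /tg/ (2C), coda /b/ ok; σ2 onset /z/, coda /b/ ok → licit
vji — σ1 onset /vj/ (2C), coda /∅/ ok → licit
far.gon — violates constraint 3: syllable 1 coda contains /r/, which is not a licensed coda consonant → illicit
fni — σ1 onset /fn/ (2C), coda /∅/ ok → licit
Licit: jen, rzen, tgob.zab, vji, fni → 5.

5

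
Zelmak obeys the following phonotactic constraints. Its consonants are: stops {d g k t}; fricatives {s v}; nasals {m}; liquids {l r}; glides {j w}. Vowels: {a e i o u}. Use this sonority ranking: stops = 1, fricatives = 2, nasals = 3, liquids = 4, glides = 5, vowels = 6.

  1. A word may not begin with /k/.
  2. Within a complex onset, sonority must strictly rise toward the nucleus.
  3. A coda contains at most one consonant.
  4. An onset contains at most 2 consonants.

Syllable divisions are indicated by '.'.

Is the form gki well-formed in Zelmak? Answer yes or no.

no

gki — violates constraint 2: syllable 1 onset /gk/: /g/ (stop, 1) → /k/ (stop, 1) does not rise → ill-formed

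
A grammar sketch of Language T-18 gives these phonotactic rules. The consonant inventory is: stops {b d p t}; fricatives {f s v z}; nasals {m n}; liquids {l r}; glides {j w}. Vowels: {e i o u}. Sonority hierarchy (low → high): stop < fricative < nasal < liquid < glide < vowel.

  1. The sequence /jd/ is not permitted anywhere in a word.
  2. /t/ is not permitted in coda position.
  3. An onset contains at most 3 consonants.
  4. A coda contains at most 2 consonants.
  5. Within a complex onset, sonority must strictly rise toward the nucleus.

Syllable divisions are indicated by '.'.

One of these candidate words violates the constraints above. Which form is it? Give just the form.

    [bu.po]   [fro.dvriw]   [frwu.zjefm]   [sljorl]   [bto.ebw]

[bto.ebw]

[bu.po] — σ1 onset /b/, coda /∅/ ok; σ2 onset /p/, coda /∅/ ok → permitted
[fro.dvriw] — σ1 onset /fr/ (2→4 rises), coda /∅/ ok; σ2 onset /dvr/ (1→2→4 rises), coda /w/ ok → permitted
[frwu.zjefm] — σ1 onset /frw/ (2→4→5 rises), coda /∅/ ok; σ2 onset /zj/ (2→5 rises), coda /fm/ (2C) ok → permitted
[sljorl] — σ1 onset /slj/ (2→4→5 rises), coda /rl/ (2C) ok → permitted
[bto.ebw] — violates constraint 5: syllable 1 onset /bt/: /b/ (stop, 1) → /t/ (stop, 1) does not rise → not permitted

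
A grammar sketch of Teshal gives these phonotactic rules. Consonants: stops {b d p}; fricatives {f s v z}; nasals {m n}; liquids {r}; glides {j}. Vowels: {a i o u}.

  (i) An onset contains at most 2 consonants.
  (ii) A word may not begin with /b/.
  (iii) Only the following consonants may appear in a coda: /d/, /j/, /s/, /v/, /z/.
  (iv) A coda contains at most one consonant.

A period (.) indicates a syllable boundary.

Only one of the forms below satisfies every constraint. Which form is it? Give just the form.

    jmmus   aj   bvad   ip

aj

jmmus — violates constraint (i): syllable 1 onset /jmm/ has 3 consonants (> 2) → phonotactically illegal
aj — σ1 onset /∅/, coda /j/ ok → phonotactically legal
bvad — violates constraint (ii): word begins with /b/ → phonotactically illegal
ip — violates constraint (iii): syllable 1 coda contains /p/, which is not a licensed coda consonant → phonotactically illegal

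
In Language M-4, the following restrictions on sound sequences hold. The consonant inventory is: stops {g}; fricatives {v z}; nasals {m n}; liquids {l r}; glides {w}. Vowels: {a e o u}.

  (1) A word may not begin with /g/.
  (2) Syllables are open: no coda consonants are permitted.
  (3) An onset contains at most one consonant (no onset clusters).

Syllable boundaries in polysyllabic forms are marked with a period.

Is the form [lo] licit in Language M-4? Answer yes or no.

[lo] — σ1 onset /l/, coda /∅/ ok → licit

yes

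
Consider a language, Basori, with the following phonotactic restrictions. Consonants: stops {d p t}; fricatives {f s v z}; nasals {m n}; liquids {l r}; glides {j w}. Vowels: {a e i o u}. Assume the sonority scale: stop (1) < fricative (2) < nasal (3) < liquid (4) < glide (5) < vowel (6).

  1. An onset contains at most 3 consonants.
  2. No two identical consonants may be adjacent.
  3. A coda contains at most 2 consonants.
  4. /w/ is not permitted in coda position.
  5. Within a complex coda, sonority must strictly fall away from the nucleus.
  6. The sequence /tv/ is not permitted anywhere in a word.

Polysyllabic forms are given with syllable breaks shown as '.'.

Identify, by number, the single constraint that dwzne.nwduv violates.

dwzne.nwduv: syllable 1 onset /dwzn/ has 4 consonants (> 3).
This is a violation of constraint 1: "An onset contains at most 3 consonants."
The remaining constraints (2, 3, 4, 5, 6) are satisfied.

1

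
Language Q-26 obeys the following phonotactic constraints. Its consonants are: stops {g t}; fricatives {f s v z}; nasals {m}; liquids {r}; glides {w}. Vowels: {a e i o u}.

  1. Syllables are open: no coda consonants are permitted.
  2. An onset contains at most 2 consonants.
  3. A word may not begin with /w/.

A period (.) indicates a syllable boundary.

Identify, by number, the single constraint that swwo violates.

swwo: syllable 1 onset /sww/ has 3 consonants (> 2).
This is a violation of constraint 2: "An onset contains at most 2 consonants."
The remaining constraints (1, 3) are satisfied.

2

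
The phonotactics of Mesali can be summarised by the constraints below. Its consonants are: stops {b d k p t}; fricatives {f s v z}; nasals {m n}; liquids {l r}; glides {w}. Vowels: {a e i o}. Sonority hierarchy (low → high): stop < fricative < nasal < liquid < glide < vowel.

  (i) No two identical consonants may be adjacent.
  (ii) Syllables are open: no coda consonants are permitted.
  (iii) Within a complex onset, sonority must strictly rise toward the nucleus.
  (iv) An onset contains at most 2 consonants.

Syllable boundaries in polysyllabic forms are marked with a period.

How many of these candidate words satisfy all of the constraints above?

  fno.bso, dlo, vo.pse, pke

fno.bso — σ1 onset /fn/ (2→3 rises), coda /∅/ ok; σ2 onset /bs/ (1→2 rises), coda /∅/ ok → licit
dlo — σ1 onset /dl/ (1→4 rises), coda /∅/ ok → licit
vo.pse — σ1 onset /v/, coda /∅/ ok; σ2 onset /ps/ (1→2 rises), coda /∅/ ok → licit
pke — violates constraint (iii): syllable 1 onset /pk/: /p/ (stop, 1) → /k/ (stop, 1) does not rise → illicit
Licit: fno.bso, dlo, vo.pse → 3.

3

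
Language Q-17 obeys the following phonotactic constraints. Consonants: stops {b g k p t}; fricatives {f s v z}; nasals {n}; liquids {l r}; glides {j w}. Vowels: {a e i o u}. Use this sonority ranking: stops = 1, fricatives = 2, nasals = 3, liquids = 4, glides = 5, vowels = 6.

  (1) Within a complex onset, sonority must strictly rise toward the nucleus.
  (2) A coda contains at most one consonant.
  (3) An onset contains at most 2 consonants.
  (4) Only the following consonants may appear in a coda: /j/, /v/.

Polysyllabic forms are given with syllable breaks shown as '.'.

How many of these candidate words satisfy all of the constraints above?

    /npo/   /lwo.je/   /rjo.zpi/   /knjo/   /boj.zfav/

1

/npo/ — violates constraint 1: syllable 1 onset /np/: /n/ (nasal, 3) → /p/ (stop, 1) does not rise → ill-formed
/lwo.je/ — σ1 onset /lw/ (4→5 rises), coda /∅/ ok; σ2 onset /j/, coda /∅/ ok → well-formed
/rjo.zpi/ — violates constraint 1: syllable 2 onset /zp/: /z/ (fricative, 2) → /p/ (stop, 1) does not rise → ill-formed
/knjo/ — violates constraint 3: syllable 1 onset /knj/ has 3 consonants (> 2) → ill-formed
/boj.zfav/ — violates constraint 1: syllable 2 onset /zf/: /z/ (fricative, 2) → /f/ (fricative, 2) does not rise → ill-formed
Well-formed: /lwo.je/ → 1.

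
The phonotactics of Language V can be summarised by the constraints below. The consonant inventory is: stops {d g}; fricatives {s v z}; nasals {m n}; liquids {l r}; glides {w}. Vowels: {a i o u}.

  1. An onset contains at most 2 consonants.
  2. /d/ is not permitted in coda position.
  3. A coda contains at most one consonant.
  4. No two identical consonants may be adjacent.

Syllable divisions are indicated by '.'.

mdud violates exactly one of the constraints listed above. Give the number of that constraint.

mdud: syllable 1 coda contains /d/.
This is a violation of constraint 2: "/d/ is not permitted in coda position."
The remaining constraints (1, 3, 4) are satisfied.

2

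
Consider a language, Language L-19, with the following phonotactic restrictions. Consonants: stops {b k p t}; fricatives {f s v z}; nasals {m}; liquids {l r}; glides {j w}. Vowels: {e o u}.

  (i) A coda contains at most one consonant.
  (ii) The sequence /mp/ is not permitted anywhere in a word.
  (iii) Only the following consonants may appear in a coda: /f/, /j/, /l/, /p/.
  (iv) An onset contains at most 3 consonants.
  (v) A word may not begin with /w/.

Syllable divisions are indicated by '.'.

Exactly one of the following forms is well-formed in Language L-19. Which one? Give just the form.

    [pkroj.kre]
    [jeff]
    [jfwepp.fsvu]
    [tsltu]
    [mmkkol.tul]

[pkroj.kre] — σ1 onset /pkr/ (3C), coda /j/ ok; σ2 onset /kr/ (2C), coda /∅/ ok → well-formed
[jeff] — violates constraint (i): syllable 1 coda /ff/ has 2 consonants (> 1) → ill-formed
[jfwepp.fsvu] — violates constraint (i): syllable 1 coda /pp/ has 2 consonants (> 1) → ill-formed
[tsltu] — violates constraint (iv): syllable 1 onset /tslt/ has 4 consonants (> 3) → ill-formed
[mmkkol.tul] — violates constraint (iv): syllable 1 onset /mmkk/ has 4 consonants (> 3) → ill-formed

[pkroj.kre]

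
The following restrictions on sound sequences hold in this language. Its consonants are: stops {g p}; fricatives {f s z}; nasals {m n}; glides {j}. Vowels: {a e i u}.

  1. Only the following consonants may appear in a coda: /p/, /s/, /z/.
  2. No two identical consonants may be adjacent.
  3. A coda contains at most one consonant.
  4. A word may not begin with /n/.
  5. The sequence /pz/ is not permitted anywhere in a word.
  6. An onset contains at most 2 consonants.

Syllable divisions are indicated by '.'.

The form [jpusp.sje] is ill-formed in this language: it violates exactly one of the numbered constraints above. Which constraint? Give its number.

[jpusp.sje]: syllable 1 coda /sp/ has 2 consonants (> 1).
This is a violation of constraint 3: "A coda contains at most one consonant."
The remaining constraints (1, 2, 4, 5, 6) are satisfied.

3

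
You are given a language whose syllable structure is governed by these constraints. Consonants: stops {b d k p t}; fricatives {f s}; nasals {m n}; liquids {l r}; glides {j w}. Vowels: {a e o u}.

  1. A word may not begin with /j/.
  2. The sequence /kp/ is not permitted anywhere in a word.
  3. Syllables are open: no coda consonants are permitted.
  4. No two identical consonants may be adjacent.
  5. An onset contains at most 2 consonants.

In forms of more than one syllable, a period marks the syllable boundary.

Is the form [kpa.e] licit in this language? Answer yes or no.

no

[kpa.e] — violates constraint 2: contains banned sequence /kp/ → illicit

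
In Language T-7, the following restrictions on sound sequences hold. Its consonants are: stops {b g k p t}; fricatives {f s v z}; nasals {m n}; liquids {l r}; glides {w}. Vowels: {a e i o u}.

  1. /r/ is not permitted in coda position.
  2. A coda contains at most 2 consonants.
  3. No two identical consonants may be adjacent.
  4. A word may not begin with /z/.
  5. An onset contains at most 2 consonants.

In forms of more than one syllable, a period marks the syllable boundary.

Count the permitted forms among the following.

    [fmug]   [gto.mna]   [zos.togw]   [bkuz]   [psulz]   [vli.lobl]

[fmug] — σ1 onset /fm/ (2C), coda /g/ ok → permitted
[gto.mna] — σ1 onset /gt/ (2C), coda /∅/ ok; σ2 onset /mn/ (2C), coda /∅/ ok → permitted
[zos.togw] — violates constraint 4: word begins with /z/ → not permitted
[bkuz] — σ1 onset /bk/ (2C), coda /z/ ok → permitted
[psulz] — σ1 onset /ps/ (2C), coda /lz/ (2C) ok → permitted
[vli.lobl] — σ1 onset /vl/ (2C), coda /∅/ ok; σ2 onset /l/, coda /bl/ (2C) ok → permitted
Permitted: [fmug], [gto.mna], [bkuz], [psulz], [vli.lobl] → 5.

5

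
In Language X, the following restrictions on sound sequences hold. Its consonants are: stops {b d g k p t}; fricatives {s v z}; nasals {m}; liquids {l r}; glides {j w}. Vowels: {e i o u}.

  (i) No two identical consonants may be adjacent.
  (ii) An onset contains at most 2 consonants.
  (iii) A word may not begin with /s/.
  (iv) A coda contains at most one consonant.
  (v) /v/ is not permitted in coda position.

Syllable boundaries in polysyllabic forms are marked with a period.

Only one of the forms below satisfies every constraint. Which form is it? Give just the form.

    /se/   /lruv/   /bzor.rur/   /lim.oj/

/lim.oj/

/se/ — violates constraint (iii): word begins with /s/ → ill-formed
/lruv/ — violates constraint (v): syllable 1 coda contains /v/ → ill-formed
/bzor.rur/ — violates constraint (i): adjacent identical consonants /rr/ → ill-formed
/lim.oj/ — σ1 onset /l/, coda /m/ ok; σ2 onset /∅/, coda /j/ ok → well-formed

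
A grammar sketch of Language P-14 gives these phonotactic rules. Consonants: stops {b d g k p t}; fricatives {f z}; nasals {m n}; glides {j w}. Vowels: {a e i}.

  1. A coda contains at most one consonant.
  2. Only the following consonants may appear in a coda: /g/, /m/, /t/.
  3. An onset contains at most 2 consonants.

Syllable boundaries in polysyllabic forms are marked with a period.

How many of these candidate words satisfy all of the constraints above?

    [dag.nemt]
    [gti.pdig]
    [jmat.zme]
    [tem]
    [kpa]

[dag.nemt] — violates constraint 1: syllable 2 coda /mt/ has 2 consonants (> 1) → not permitted
[gti.pdig] — σ1 onset /gt/ (2C), coda /∅/ ok; σ2 onset /pd/ (2C), coda /g/ ok → permitted
[jmat.zme] — σ1 onset /jm/ (2C), coda /t/ ok; σ2 onset /zm/ (2C), coda /∅/ ok → permitted
[tem] — σ1 onset /t/, coda /m/ ok → permitted
[kpa] — σ1 onset /kp/ (2C), coda /∅/ ok → permitted
Permitted: [gti.pdig], [jmat.zme], [tem], [kpa] → 4.

4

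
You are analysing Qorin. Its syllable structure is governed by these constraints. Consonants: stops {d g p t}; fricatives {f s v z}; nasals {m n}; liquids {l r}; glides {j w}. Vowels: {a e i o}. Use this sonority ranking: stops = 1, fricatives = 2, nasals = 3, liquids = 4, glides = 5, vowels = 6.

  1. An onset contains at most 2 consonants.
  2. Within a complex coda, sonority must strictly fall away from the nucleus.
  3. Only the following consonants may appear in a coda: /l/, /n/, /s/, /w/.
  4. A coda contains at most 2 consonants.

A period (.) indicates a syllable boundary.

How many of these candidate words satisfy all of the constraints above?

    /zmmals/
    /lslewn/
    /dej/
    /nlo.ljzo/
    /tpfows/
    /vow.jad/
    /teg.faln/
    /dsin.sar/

0

/zmmals/ — violates constraint 1: syllable 1 onset /zmm/ has 3 consonants (> 2) → not permitted
/lslewn/ — violates constraint 1: syllable 1 onset /lsl/ has 3 consonants (> 2) → not permitted
/dej/ — violates constraint 3: syllable 1 coda contains /j/, which is not a licensed coda consonant → not permitted
/nlo.ljzo/ — violates constraint 1: syllable 2 onset /ljz/ has 3 consonants (> 2) → not permitted
/tpfows/ — violates constraint 1: syllable 1 onset /tpf/ has 3 consonants (> 2) → not permitted
/vow.jad/ — violates constraint 3: syllable 2 coda contains /d/, which is not a licensed coda consonant → not permitted
/teg.faln/ — violates constraint 3: syllable 1 coda contains /g/, which is not a licensed coda consonant → not permitted
/dsin.sar/ — violates constraint 3: syllable 2 coda contains /r/, which is not a licensed coda consonant → not permitted
No form is permitted → 0.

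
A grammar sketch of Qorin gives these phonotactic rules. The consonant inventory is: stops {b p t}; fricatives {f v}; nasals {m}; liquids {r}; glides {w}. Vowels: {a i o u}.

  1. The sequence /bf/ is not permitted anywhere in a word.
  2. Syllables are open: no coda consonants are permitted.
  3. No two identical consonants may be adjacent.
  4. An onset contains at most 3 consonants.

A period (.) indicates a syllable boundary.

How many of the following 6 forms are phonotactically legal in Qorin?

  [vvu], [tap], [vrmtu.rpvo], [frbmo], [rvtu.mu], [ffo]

1

[vvu] — violates constraint 3: adjacent identical consonants /vv/ → phonotactically illegal
[tap] — violates constraint 2: syllable 1 coda /p/ has 1 consonant (> 0) → phonotactically illegal
[vrmtu.rpvo] — violates constraint 4: syllable 1 onset /vrmt/ has 4 consonants (> 3) → phonotactically illegal
[frbmo] — violates constraint 4: syllable 1 onset /frbm/ has 4 consonants (> 3) → phonotactically illegal
[rvtu.mu] — σ1 onset /rvt/ (3C), coda /∅/ ok; σ2 onset /m/, coda /∅/ ok → phonotactically legal
[ffo] — violates constraint 3: adjacent identical consonants /ff/ → phonotactically illegal
Phonotactically legal: [rvtu.mu] → 1.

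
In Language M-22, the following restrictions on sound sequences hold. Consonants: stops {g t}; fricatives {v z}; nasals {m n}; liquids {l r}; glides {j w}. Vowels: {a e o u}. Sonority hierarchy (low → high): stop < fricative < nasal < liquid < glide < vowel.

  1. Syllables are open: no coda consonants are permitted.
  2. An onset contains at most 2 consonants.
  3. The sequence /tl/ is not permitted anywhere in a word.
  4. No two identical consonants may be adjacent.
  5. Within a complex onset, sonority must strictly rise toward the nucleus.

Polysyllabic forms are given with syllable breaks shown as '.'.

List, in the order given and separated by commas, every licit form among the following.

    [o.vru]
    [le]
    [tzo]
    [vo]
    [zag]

[o.vru] — σ1 onset /∅/, coda /∅/ ok; σ2 onset /vr/ (2→4 rises), coda /∅/ ok → licit
[le] — σ1 onset /l/, coda /∅/ ok → licit
[tzo] — σ1 onset /tz/ (1→2 rises), coda /∅/ ok → licit
[vo] — σ1 onset /v/, coda /∅/ ok → licit
[zag] — violates constraint 1: syllable 1 coda /g/ has 1 consonant (> 0) → illicit

[o.vru], [le], [tzo], [vo]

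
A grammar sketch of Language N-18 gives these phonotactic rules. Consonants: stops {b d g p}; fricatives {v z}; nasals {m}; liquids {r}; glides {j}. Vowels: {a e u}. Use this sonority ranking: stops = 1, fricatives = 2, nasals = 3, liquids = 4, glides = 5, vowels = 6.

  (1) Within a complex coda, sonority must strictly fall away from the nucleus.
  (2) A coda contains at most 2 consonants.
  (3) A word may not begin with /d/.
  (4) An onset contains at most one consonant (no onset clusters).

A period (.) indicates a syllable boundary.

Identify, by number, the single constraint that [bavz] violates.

[bavz]: syllable 1 coda /vz/: /v/ (fricative, 2) → /z/ (fricative, 2) does not fall.
This is a violation of constraint 1: "Within a complex coda, sonority must strictly fall away from the nucleus."
The remaining constraints (2, 3, 4) are satisfied.

1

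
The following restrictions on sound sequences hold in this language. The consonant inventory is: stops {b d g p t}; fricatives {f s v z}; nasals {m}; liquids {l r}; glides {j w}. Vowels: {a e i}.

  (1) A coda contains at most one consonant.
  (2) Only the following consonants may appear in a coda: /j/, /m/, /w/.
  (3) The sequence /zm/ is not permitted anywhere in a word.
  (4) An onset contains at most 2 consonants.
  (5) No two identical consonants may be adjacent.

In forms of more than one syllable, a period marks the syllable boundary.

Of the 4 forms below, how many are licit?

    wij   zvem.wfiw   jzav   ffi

2

wij — σ1 onset /w/, coda /j/ ok → licit
zvem.wfiw — σ1 onset /zv/ (2C), coda /m/ ok; σ2 onset /wf/ (2C), coda /w/ ok → licit
jzav — violates constraint 2: syllable 1 coda contains /v/, which is not a licensed coda consonant → illicit
ffi — violates constraint 5: adjacent identical consonants /ff/ → illicit
Licit: wij, zvem.wfiw → 2.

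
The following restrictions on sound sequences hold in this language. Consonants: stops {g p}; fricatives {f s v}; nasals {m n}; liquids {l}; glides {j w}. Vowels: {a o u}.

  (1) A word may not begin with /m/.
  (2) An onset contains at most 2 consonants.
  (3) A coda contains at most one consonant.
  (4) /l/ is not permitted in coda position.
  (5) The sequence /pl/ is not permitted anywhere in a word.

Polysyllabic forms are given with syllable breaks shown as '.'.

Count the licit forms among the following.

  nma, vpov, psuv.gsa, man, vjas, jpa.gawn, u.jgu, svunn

5

nma — σ1 onset /nm/ (2C), coda /∅/ ok → licit
vpov — σ1 onset /vp/ (2C), coda /v/ ok → licit
psuv.gsa — σ1 onset /ps/ (2C), coda /v/ ok; σ2 onset /gs/ (2C), coda /∅/ ok → licit
man — violates constraint 1: word begins with /m/ → illicit
vjas — σ1 onset /vj/ (2C), coda /s/ ok → licit
jpa.gawn — violates constraint 3: syllable 2 coda /wn/ has 2 consonants (> 1) → illicit
u.jgu — σ1 onset /∅/, coda /∅/ ok; σ2 onset /jg/ (2C), coda /∅/ ok → licit
svunn — violates constraint 3: syllable 1 coda /nn/ has 2 consonants (> 1) → illicit
Licit: nma, vpov, psuv.gsa, vjas, u.jgu → 5.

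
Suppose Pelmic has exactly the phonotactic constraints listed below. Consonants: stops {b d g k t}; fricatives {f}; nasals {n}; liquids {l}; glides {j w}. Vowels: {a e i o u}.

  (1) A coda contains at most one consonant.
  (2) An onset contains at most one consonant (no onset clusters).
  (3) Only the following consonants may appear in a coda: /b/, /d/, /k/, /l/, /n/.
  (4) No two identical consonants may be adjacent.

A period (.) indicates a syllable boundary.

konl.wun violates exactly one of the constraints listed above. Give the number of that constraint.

1

konl.wun: syllable 1 coda /nl/ has 2 consonants (> 1).
This is a violation of constraint 1: "A coda contains at most one consonant."
The remaining constraints (2, 3, 4) are satisfied.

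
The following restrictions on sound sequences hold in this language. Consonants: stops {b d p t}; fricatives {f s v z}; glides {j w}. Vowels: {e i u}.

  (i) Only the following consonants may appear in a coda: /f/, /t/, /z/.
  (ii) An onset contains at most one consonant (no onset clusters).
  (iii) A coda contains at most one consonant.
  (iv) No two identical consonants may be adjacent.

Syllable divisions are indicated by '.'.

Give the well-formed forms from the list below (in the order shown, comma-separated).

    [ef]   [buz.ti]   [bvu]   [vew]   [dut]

[ef], [buz.ti], [dut]

[ef] — σ1 onset /∅/, coda /f/ ok → well-formed
[buz.ti] — σ1 onset /b/, coda /z/ ok; σ2 onset /t/, coda /∅/ ok → well-formed
[bvu] — violates constraint (ii): syllable 1 onset /bv/ has 2 consonants (> 1) → ill-formed
[vew] — violates constraint (i): syllable 1 coda contains /w/, which is not a licensed coda consonant → ill-formed
[dut] — σ1 onset /d/, coda /t/ ok → well-formed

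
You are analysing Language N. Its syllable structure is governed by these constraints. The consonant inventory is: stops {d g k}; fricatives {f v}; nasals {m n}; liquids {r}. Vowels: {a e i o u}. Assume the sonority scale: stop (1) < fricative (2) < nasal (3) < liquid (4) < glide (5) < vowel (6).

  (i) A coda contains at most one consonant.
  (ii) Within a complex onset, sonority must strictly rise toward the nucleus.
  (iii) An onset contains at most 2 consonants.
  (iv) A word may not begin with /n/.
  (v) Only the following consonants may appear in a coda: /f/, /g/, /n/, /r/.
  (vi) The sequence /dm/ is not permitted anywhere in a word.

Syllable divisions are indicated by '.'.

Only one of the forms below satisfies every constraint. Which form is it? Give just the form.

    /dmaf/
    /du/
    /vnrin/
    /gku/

/dmaf/ — violates constraint (vi): contains banned sequence /dm/ → phonotactically illegal
/du/ — σ1 onset /d/, coda /∅/ ok → phonotactically legal
/vnrin/ — violates constraint (iii): syllable 1 onset /vnr/ has 3 consonants (> 2) → phonotactically illegal
/gku/ — violates constraint (ii): syllable 1 onset /gk/: /g/ (stop, 1) → /k/ (stop, 1) does not rise → phonotactically illegal

/du/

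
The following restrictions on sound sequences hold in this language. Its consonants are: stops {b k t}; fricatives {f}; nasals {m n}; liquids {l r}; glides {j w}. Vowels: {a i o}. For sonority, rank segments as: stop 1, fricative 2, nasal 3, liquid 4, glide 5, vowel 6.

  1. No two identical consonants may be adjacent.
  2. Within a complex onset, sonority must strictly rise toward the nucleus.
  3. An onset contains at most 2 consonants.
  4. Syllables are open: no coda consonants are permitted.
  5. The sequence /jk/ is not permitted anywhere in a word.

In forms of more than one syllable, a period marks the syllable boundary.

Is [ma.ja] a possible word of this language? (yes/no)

yes

[ma.ja] — σ1 onset /m/, coda /∅/ ok; σ2 onset /j/, coda /∅/ ok → licit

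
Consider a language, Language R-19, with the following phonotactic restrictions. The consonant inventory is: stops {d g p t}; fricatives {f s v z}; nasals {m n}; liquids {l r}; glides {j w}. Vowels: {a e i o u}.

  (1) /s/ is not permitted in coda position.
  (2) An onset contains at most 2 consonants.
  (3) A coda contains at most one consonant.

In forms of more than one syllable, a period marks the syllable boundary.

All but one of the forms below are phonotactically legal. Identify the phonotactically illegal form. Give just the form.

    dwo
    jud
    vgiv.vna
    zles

dwo — σ1 onset /dw/ (2C), coda /∅/ ok → phonotactically legal
jud — σ1 onset /j/, coda /d/ ok → phonotactically legal
vgiv.vna — σ1 onset /vg/ (2C), coda /v/ ok; σ2 onset /vn/ (2C), coda /∅/ ok → phonotactically legal
zles — violates constraint 1: syllable 1 coda contains /s/ → phonotactically illegal

zles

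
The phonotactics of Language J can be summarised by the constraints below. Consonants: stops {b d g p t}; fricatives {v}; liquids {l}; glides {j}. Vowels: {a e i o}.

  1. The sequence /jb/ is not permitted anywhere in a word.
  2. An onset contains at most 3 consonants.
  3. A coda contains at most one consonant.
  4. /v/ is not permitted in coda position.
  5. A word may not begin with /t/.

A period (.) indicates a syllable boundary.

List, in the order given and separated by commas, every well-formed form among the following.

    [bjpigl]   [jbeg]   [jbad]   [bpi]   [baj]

[bpi], [baj]

[bjpigl] — violates constraint 3: syllable 1 coda /gl/ has 2 consonants (> 1) → ill-formed
[jbeg] — violates constraint 1: contains banned sequence /jb/ → ill-formed
[jbad] — violates constraint 1: contains banned sequence /jb/ → ill-formed
[bpi] — σ1 onset /bp/ (2C), coda /∅/ ok → well-formed
[baj] — σ1 onset /b/, coda /j/ ok → well-formed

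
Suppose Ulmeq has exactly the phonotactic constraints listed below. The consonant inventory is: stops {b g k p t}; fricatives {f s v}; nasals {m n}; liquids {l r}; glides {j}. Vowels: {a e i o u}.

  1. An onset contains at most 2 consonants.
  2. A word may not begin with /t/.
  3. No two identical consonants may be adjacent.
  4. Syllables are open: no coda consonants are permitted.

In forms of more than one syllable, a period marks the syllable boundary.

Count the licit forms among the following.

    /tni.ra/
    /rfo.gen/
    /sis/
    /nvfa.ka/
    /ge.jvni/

0

/tni.ra/ — violates constraint 2: word begins with /t/ → illicit
/rfo.gen/ — violates constraint 4: syllable 2 coda /n/ has 1 consonant (> 0) → illicit
/sis/ — violates constraint 4: syllable 1 coda /s/ has 1 consonant (> 0) → illicit
/nvfa.ka/ — violates constraint 1: syllable 1 onset /nvf/ has 3 consonants (> 2) → illicit
/ge.jvni/ — violates constraint 1: syllable 2 onset /jvn/ has 3 consonants (> 2) → illicit
No form is licit → 0.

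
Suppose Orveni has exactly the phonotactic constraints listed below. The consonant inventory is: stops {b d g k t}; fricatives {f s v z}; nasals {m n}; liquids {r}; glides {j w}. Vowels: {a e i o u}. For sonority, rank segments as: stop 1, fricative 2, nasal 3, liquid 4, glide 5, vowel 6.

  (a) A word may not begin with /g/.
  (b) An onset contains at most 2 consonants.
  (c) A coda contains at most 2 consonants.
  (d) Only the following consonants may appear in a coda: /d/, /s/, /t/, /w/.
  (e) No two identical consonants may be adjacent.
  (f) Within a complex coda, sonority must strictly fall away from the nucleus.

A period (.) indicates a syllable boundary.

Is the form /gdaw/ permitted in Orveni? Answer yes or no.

/gdaw/ — violates constraint (a): word begins with /g/ → not permitted

no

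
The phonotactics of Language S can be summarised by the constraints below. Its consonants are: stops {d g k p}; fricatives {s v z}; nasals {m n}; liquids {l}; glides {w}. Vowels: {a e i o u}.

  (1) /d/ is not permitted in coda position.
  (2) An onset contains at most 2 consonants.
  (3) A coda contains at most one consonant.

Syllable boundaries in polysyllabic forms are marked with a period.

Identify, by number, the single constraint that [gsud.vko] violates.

1

[gsud.vko]: syllable 1 coda contains /d/.
This is a violation of constraint 1: "/d/ is not permitted in coda position."
The remaining constraints (2, 3) are satisfied.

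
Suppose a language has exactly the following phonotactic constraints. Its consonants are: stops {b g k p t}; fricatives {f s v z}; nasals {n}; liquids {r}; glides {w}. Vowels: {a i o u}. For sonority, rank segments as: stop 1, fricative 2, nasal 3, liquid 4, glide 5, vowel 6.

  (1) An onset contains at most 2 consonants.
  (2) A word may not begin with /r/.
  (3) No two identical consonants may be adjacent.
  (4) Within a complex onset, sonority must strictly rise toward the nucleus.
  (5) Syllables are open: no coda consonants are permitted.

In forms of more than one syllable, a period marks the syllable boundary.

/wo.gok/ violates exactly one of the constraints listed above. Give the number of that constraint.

5

/wo.gok/: syllable 2 coda /k/ has 1 consonant (> 0).
This is a violation of constraint 5: "Syllables are open: no coda consonants are permitted."
The remaining constraints (1, 2, 3, 4) are satisfied.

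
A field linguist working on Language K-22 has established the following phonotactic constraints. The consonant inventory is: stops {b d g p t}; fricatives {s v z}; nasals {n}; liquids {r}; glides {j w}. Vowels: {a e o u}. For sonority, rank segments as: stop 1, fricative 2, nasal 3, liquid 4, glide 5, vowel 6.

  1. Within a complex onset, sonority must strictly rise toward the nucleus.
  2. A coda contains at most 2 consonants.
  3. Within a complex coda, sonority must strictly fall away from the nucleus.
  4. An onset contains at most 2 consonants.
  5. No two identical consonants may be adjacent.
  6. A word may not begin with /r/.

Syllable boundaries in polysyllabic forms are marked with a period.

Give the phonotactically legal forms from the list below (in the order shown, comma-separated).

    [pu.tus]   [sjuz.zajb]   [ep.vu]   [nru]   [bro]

[pu.tus] — σ1 onset /p/, coda /∅/ ok; σ2 onset /t/, coda /s/ ok → phonotactically legal
[sjuz.zajb] — violates constraint 5: adjacent identical consonants /zz/ → phonotactically illegal
[ep.vu] — σ1 onset /∅/, coda /p/ ok; σ2 onset /v/, coda /∅/ ok → phonotactically legal
[nru] — σ1 onset /nr/ (3→4 rises), coda /∅/ ok → phonotactically legal
[bro] — σ1 onset /br/ (1→4 rises), coda /∅/ ok → phonotactically legal

[pu.tus], [ep.vu], [nru], [bro]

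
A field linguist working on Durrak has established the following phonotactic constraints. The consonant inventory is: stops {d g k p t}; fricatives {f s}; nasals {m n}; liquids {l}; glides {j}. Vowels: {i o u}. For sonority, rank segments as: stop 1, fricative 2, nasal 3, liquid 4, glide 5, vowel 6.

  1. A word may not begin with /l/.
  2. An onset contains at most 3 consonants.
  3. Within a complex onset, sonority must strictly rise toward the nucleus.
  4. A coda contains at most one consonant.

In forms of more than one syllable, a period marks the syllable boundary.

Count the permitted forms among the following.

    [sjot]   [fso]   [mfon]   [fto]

[sjot] — σ1 onset /sj/ (2→5 rises), coda /t/ ok → permitted
[fso] — violates constraint 3: syllable 1 onset /fs/: /f/ (fricative, 2) → /s/ (fricative, 2) does not rise → not permitted
[mfon] — violates constraint 3: syllable 1 onset /mf/: /m/ (nasal, 3) → /f/ (fricative, 2) does not rise → not permitted
[fto] — violates constraint 3: syllable 1 onset /ft/: /f/ (fricative, 2) → /t/ (stop, 1) does not rise → not permitted
Permitted: [sjot] → 1.

1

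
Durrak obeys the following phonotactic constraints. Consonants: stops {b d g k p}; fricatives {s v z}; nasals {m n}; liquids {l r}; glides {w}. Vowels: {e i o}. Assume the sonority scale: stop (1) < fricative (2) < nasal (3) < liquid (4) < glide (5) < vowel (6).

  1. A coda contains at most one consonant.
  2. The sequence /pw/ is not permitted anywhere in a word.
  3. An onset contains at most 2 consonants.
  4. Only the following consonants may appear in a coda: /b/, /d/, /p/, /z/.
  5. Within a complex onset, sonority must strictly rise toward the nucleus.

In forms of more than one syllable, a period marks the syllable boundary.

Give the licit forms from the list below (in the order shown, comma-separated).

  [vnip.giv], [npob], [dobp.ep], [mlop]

[mlop]

[vnip.giv] — violates constraint 4: syllable 2 coda contains /v/, which is not a licensed coda consonant → illicit
[npob] — violates constraint 5: syllable 1 onset /np/: /n/ (nasal, 3) → /p/ (stop, 1) does not rise → illicit
[dobp.ep] — violates constraint 1: syllable 1 coda /bp/ has 2 consonants (> 1) → illicit
[mlop] — σ1 onset /ml/ (3→4 rises), coda /p/ ok → licit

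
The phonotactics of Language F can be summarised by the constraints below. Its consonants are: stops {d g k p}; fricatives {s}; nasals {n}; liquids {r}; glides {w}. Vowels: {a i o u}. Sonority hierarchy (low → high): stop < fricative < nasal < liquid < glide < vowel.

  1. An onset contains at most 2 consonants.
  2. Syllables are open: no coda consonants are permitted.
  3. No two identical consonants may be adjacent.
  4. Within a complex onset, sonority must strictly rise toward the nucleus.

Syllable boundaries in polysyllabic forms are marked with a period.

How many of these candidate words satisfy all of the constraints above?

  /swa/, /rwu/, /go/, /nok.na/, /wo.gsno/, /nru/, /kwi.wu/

5

/swa/ — σ1 onset /sw/ (2→5 rises), coda /∅/ ok → phonotactically legal
/rwu/ — σ1 onset /rw/ (4→5 rises), coda /∅/ ok → phonotactically legal
/go/ — σ1 onset /g/, coda /∅/ ok → phonotactically legal
/nok.na/ — violates constraint 2: syllable 1 coda /k/ has 1 consonant (> 0) → phonotactically illegal
/wo.gsno/ — violates constraint 1: syllable 2 onset /gsn/ has 3 consonants (> 2) → phonotactically illegal
/nru/ — σ1 onset /nr/ (3→4 rises), coda /∅/ ok → phonotactically legal
/kwi.wu/ — σ1 onset /kw/ (1→5 rises), coda /∅/ ok; σ2 onset /w/, coda /∅/ ok → phonotactically legal
Phonotactically legal: /swa/, /rwu/, /go/, /nru/, /kwi.wu/ → 5.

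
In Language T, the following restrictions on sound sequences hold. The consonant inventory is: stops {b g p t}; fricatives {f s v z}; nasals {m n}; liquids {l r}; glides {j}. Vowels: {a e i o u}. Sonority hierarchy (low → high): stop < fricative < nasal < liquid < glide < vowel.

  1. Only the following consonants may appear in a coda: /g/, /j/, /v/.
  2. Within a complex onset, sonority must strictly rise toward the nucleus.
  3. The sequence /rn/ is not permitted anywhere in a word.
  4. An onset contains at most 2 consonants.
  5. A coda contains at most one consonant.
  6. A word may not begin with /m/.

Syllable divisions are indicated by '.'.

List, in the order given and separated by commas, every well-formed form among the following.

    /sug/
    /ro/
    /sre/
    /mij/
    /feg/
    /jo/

/sug/, /ro/, /sre/, /feg/, /jo/

/sug/ — σ1 onset /s/, coda /g/ ok → well-formed
/ro/ — σ1 onset /r/, coda /∅/ ok → well-formed
/sre/ — σ1 onset /sr/ (2→4 rises), coda /∅/ ok → well-formed
/mij/ — violates constraint 6: word begins with /m/ → ill-formed
/feg/ — σ1 onset /f/, coda /g/ ok → well-formed
/jo/ — σ1 onset /j/, coda /∅/ ok → well-formed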